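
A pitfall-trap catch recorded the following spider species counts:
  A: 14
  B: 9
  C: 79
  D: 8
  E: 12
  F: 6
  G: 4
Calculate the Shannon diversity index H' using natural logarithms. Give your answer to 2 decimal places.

1.36

Total N = 14+9+79+8+12+6+4 = 132, so the proportions are 0.1061, 0.0682, 0.5985, 0.0606, 0.0909, 0.0455, 0.0303 (working shown to 4 dp, full precision carried).
Each pᵢ ln pᵢ term: 0.1061×(-2.2437)=-0.2380, 0.0682×(-2.6856)=-0.1831, 0.5985×(-0.5134)=-0.3072, 0.0606×(-2.8034)=-0.1699, 0.0909×(-2.3979)=-0.2180, 0.0455×(-3.0910)=-0.1405, 0.0303×(-3.4965)=-0.1060.
Sum = -1.3627, so H' = 1.36.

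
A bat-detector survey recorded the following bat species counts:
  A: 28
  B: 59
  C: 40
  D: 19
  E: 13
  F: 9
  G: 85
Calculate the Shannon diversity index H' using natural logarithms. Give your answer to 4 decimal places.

1.7068

Total N = 28+59+40+19+13+9+85 = 253, so the proportions are 0.110672, 0.233202, 0.158103, 0.075099, 0.051383, 0.035573, 0.335968 (working shown to 6 dp, full precision carried).
Each pᵢ ln pᵢ term: 0.110672×(-2.201185)=-0.243609, 0.233202×(-1.455852)=-0.339507, 0.158103×(-1.844510)=-0.291622, 0.075099×(-2.588951)=-0.194427, 0.051383×(-2.968440)=-0.152529, 0.035573×(-3.336165)=-0.118678, 0.335968×(-1.090738)=-0.366454.
Sum = -1.706826, so H' = 1.7068.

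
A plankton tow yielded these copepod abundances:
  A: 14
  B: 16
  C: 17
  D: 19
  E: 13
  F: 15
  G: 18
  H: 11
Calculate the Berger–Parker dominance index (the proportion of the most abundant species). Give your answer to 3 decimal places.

Total N = 14+16+17+19+13+15+18+11 = 123, so the proportions are 0.11382, 0.13008, 0.13821, 0.15447, 0.10569, 0.12195, 0.14634, 0.08943 (working shown to 5 dp, full precision carried).
The largest proportion is 0.15447, i.e. d = 0.154 to 3 decimal places.

0.154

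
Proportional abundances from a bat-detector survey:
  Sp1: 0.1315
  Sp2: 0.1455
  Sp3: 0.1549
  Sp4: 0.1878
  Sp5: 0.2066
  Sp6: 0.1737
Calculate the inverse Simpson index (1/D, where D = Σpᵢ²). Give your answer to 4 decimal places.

D = 0.1315² + 0.1455² + 0.1549² + 0.1878² + 0.2066² + 0.1737² = 0.01729225 + 0.02117025 + 0.02399401 + 0.03526884 + 0.04268356 + 0.03017169 = 0.17058060 (working shown to 8 dp, full precision carried).
So 1/D = 5.862331, i.e. 5.8623 to 4 decimal places.

5.8623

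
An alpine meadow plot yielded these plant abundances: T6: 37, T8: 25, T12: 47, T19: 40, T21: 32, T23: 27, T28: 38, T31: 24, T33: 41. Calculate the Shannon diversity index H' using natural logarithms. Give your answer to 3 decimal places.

2.173

Total N = 37+25+47+40+32+27+38+24+41 = 311, so the proportions are 0.11897, 0.08039, 0.15113, 0.12862, 0.10289, 0.08682, 0.12219, 0.07717, 0.13183 (working shown to 5 dp, full precision carried).
Each pᵢ ln pᵢ term: 0.11897×(-2.12887)=-0.25327, 0.08039×(-2.52092)=-0.20265, 0.15113×(-1.88965)=-0.28557, 0.12862×(-2.05091)=-0.26378, 0.10289×(-2.27406)=-0.23399, 0.08682×(-2.44396)=-0.21218, 0.12219×(-2.10221)=-0.25686, 0.07717×(-2.56174)=-0.19769, 0.13183×(-2.02622)=-0.26712.
Sum = -2.17311, so H' = 2.173.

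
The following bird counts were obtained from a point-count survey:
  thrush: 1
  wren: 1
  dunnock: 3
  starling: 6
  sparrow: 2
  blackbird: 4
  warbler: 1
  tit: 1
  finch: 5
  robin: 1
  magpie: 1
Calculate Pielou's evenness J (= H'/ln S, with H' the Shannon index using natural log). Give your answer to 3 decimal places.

Total N = 1+1+3+6+2+4+1+1+5+1+1 = 26, so the proportions are 0.03846, 0.03846, 0.11538, 0.23077, 0.07692, 0.15385, 0.03846, 0.03846, 0.19231, 0.03846, 0.03846 (working shown to 5 dp, full precision carried).
H' = −Σ pᵢ ln pᵢ = −((-0.12531) + (-0.12531) + (-0.24917) + (-0.33839) + (-0.19730) + (-0.28797) + (-0.12531) + (-0.12531) + (-0.31705) + (-0.12531) + (-0.12531)) = 2.14175.
With S = 11 species, ln S = 2.39790, so J = 2.14175/2.39790 = 0.89318, i.e. 0.893 to 3 decimal places.

0.893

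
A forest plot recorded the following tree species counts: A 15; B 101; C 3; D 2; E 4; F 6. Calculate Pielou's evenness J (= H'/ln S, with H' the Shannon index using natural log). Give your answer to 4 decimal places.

Total N = 15+101+3+2+4+6 = 131, so the proportions are 0.114504, 0.770992, 0.022901, 0.015267, 0.030534, 0.045802 (working shown to 6 dp, full precision carried).
H' = −Σ pᵢ ln pᵢ = −((-0.248147) + (-0.200517) + (-0.086487) + (-0.063848) + (-0.106531) + (-0.141226)) = 0.846756.
With S = 6 species, ln S = 1.791759, so J = 0.846756/1.791759 = 0.472584, i.e. 0.4726 to 4 decimal places.

0.4726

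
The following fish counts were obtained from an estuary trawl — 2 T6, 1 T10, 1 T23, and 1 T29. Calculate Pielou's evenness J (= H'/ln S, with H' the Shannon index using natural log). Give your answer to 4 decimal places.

0.9610

Total N = 2+1+1+1 = 5, so the proportions are 0.4, 0.2, 0.2, 0.2 (working shown to 6 dp, full precision carried).
H' = −Σ pᵢ ln pᵢ = −((-0.366516) + (-0.321888) + (-0.321888) + (-0.321888)) = 1.332179.
With S = 4 species, ln S = 1.386294, so J = 1.332179/1.386294 = 0.960964, i.e. 0.9610 to 4 decimal places.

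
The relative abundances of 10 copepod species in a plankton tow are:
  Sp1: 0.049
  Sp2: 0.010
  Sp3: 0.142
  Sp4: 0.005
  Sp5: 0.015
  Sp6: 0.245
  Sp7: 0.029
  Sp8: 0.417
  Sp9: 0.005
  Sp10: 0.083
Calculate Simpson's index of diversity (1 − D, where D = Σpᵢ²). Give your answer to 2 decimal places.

0.74

D = 0.049² + 0.01² + 0.142² + 0.005² + 0.015² + 0.245² + 0.029² + 0.417² + 0.005² + 0.083² = 0.0024 + 0.0001 + 0.0202 + 0.0000 + 0.0002 + 0.0600 + 0.0008 + 0.1739 + 0.0000 + 0.0069 = 0.2646 (working shown to 4 dp, full precision carried).
So 1 − D = 0.7354, i.e. 0.74 to 2 decimal places.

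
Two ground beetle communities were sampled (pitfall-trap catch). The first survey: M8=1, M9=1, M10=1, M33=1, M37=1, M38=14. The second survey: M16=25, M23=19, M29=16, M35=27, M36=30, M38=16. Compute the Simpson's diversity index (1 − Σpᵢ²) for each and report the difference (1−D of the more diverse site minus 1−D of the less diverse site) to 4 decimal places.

The first survey: N=19, proportions 0.052632, 0.052632, 0.052632, 0.052632, 0.052632, 0.736842, giving 1−D = 0.443213 (working shown to 6 dp, full precision carried).
The second survey: N=133, proportions 0.18797, 0.142857, 0.120301, 0.203008, 0.225564, 0.120301, giving 1−D = 0.823223.
Difference = |0.443213 − 0.823223| = 0.380010, i.e. 0.3800 to 4 decimal places.

0.3800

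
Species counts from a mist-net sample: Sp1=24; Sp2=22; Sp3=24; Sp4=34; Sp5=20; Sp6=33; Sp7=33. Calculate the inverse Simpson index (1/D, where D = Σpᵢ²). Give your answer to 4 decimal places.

6.7225

Total N = 24+22+24+34+20+33+33 = 190, so the proportions are 0.12631579, 0.11578947, 0.12631579, 0.17894737, 0.10526316, 0.17368421, 0.17368421 (working shown to 8 dp, full precision carried).
D = 0.12631579² + 0.11578947² + 0.12631579² + 0.17894737² + 0.10526316² + 0.17368421² + 0.17368421² = 0.01595568 + 0.01340720 + 0.01595568 + 0.03202216 + 0.01108033 + 0.03016620 + 0.03016620 = 0.14875346.
So 1/D = 6.722533, i.e. 6.7225 to 4 decimal places.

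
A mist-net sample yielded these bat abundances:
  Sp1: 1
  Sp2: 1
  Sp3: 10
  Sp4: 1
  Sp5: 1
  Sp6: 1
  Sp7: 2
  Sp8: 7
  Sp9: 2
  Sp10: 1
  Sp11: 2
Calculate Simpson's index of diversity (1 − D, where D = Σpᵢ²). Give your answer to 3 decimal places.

0.801

Total N = 1+1+10+1+1+1+2+7+2+1+2 = 29, so the proportions are 0.03448, 0.03448, 0.34483, 0.03448, 0.03448, 0.03448, 0.06897, 0.24138, 0.06897, 0.03448, 0.06897 (working shown to 5 dp, full precision carried).
D = 0.03448² + 0.03448² + 0.34483² + 0.03448² + 0.03448² + 0.03448² + 0.06897² + 0.24138² + 0.06897² + 0.03448² + 0.06897² = 0.00119 + 0.00119 + 0.11891 + 0.00119 + 0.00119 + 0.00119 + 0.00476 + 0.05826 + 0.00476 + 0.00119 + 0.00476 = 0.19857.
So 1 − D = 0.80143, i.e. 0.801 to 3 decimal places.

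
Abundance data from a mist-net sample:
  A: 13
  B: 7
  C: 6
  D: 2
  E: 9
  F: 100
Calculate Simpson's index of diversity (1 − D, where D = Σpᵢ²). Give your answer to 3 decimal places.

0.449

Total N = 13+7+6+2+9+100 = 137, so the proportions are 0.09489, 0.05109, 0.0438, 0.0146, 0.06569, 0.72993 (working shown to 5 dp, full precision carried).
D = 0.09489² + 0.05109² + 0.0438² + 0.0146² + 0.06569² + 0.72993² = 0.00900 + 0.00261 + 0.00192 + 0.00021 + 0.00432 + 0.53279 = 0.55086.
So 1 − D = 0.44914, i.e. 0.449 to 3 decimal places.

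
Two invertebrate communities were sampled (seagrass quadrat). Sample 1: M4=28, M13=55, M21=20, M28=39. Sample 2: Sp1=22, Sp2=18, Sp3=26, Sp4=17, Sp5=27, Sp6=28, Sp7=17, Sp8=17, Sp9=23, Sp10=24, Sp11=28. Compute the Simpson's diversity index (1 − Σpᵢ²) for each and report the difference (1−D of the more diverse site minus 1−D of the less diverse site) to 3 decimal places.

Sample 1: N=142, proportions 0.19718, 0.38732, 0.14085, 0.27465, giving 1−D = 0.71583 (working shown to 5 dp, full precision carried).
Sample 2: N=247, proportions 0.08907, 0.07287, 0.10526, 0.06883, 0.10931, 0.11336, 0.06883, 0.06883, 0.09312, 0.09717, 0.11336, giving 1−D = 0.90570.
Difference = |0.71583 − 0.90570| = 0.18987, i.e. 0.190 to 3 decimal places.

0.190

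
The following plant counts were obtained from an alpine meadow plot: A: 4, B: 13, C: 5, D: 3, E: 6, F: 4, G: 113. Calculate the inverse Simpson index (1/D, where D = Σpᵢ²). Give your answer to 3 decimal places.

Total N = 4+13+5+3+6+4+113 = 148, so the proportions are 0.027027, 0.087838, 0.033784, 0.02027, 0.040541, 0.027027, 0.763514 (working shown to 6 dp, full precision carried).
D = 0.027027² + 0.087838² + 0.033784² + 0.02027² + 0.040541² + 0.027027² + 0.763514² = 0.000730 + 0.007715 + 0.001141 + 0.000411 + 0.001644 + 0.000730 + 0.582953 = 0.595325.
So 1/D = 1.67975, i.e. 1.680 to 3 decimal places.

1.680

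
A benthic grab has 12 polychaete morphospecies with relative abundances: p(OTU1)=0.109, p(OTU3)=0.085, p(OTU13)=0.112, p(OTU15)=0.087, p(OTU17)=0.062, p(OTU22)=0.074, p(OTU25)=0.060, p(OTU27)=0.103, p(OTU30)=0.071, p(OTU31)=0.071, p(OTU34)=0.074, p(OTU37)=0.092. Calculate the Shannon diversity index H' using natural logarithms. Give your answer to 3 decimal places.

Each pᵢ ln pᵢ term (working shown to 5 dp, full precision carried): 0.109×(-2.21641)=-0.24159, 0.085×(-2.46510)=-0.20953, 0.112×(-2.18926)=-0.24520, 0.087×(-2.44185)=-0.21244, 0.062×(-2.78062)=-0.17240, 0.074×(-2.60369)=-0.19267, 0.06×(-2.81341)=-0.16880, 0.103×(-2.27303)=-0.23412, 0.071×(-2.64508)=-0.18780, 0.071×(-2.64508)=-0.18780, 0.074×(-2.60369)=-0.19267, 0.092×(-2.38597)=-0.21951.
Sum = -2.46454, so H' = 2.465.

2.465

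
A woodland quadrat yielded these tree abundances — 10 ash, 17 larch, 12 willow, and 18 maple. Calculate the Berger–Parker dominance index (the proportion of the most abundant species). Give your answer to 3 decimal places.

Total N = 10+17+12+18 = 57, so the proportions are 0.17544, 0.29825, 0.21053, 0.31579 (working shown to 5 dp, full precision carried).
The largest proportion is 0.31579, i.e. d = 0.316 to 3 decimal places.

0.316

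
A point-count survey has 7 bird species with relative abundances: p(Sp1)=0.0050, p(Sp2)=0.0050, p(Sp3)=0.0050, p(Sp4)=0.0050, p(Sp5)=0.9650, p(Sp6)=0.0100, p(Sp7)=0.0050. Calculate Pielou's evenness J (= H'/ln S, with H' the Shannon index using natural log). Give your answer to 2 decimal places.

0.11

H' = −Σ pᵢ ln pᵢ = −((-0.0265) + (-0.0265) + (-0.0265) + (-0.0265) + (-0.0344) + (-0.0461) + (-0.0265)) = 0.2129 (working shown to 4 dp, full precision carried).
With S = 7 species, ln S = 1.9459, so J = 0.2129/1.9459 = 0.1094, i.e. 0.11 to 2 decimal places.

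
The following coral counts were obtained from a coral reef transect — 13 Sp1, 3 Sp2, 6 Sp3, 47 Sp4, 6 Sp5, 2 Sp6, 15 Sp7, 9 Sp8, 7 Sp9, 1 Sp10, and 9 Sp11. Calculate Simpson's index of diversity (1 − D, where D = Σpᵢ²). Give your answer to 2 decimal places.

Total N = 13+3+6+47+6+2+15+9+7+1+9 = 118, so the proportions are 0.1102, 0.0254, 0.0508, 0.3983, 0.0508, 0.0169, 0.1271, 0.0763, 0.0593, 0.0085, 0.0763 (working shown to 4 dp, full precision carried).
D = 0.1102² + 0.0254² + 0.0508² + 0.3983² + 0.0508² + 0.0169² + 0.1271² + 0.0763² + 0.0593² + 0.0085² + 0.0763² = 0.0121 + 0.0006 + 0.0026 + 0.1586 + 0.0026 + 0.0003 + 0.0162 + 0.0058 + 0.0035 + 0.0001 + 0.0058 = 0.2083.
So 1 − D = 0.7917, i.e. 0.79 to 2 decimal places.

0.79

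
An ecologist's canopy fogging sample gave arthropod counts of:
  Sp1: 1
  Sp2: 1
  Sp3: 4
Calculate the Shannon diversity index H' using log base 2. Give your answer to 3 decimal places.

Total N = 1+1+4 = 6, so the proportions are 0.16667, 0.16667, 0.66667 (working shown to 5 dp, full precision carried).
Each pᵢ log₂ pᵢ term: 0.16667×(-2.58496)=-0.43083, 0.16667×(-2.58496)=-0.43083, 0.66667×(-0.58496)=-0.38998.
Sum = -1.25163, so H' = 1.252.

1.252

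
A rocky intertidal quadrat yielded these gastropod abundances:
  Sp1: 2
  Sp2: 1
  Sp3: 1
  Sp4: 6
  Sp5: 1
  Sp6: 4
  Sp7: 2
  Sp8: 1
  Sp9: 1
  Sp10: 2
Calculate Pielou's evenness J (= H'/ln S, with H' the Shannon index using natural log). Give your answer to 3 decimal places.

0.899

Total N = 2+1+1+6+1+4+2+1+1+2 = 21, so the proportions are 0.09524, 0.04762, 0.04762, 0.28571, 0.04762, 0.19048, 0.09524, 0.04762, 0.04762, 0.09524 (working shown to 5 dp, full precision carried).
H' = −Σ pᵢ ln pᵢ = −((-0.22394) + (-0.14498) + (-0.14498) + (-0.35793) + (-0.14498) + (-0.31585) + (-0.22394) + (-0.14498) + (-0.14498) + (-0.22394)) = 2.07049.
With S = 10 species, ln S = 2.30259, so J = 2.07049/2.30259 = 0.89920, i.e. 0.899 to 3 decimal places.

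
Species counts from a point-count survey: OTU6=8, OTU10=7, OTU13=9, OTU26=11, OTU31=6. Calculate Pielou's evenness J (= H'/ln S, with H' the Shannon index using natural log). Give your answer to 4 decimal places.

0.9865

Total N = 8+7+9+11+6 = 41, so the proportions are 0.195122, 0.170732, 0.219512, 0.268293, 0.146341 (working shown to 6 dp, full precision carried).
H' = −Σ pᵢ ln pᵢ = −((-0.318855) + (-0.301796) + (-0.332857) + (-0.352986) + (-0.281241)) = 1.587735.
With S = 5 species, ln S = 1.609438, so J = 1.587735/1.609438 = 0.986515, i.e. 0.9865 to 4 decimal places.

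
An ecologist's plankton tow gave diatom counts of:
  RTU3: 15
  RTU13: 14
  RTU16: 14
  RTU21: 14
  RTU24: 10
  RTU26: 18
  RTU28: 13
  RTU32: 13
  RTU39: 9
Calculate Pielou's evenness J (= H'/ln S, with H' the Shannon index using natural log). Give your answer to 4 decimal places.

0.9919

Total N = 15+14+14+14+10+18+13+13+9 = 120, so the proportions are 0.125, 0.116667, 0.116667, 0.116667, 0.083333, 0.15, 0.108333, 0.108333, 0.075 (working shown to 6 dp, full precision carried).
H' = −Σ pᵢ ln pᵢ = −((-0.259930) + (-0.250651) + (-0.250651) + (-0.250651) + (-0.207076) + (-0.284568) + (-0.240775) + (-0.240775) + (-0.194270)) = 2.179347.
With S = 9 species, ln S = 2.197225, so J = 2.179347/2.197225 = 0.991863, i.e. 0.9919 to 4 decimal places.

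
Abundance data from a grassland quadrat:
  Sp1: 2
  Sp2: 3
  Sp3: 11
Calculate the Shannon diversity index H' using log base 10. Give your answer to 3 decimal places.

0.361

Total N = 2+3+11 = 16, so the proportions are 0.125, 0.1875, 0.6875 (working shown to 5 dp, full precision carried).
Each pᵢ log₁₀ pᵢ term: 0.125×(-0.90309)=-0.11289, 0.1875×(-0.72700)=-0.13631, 0.6875×(-0.16273)=-0.11188.
Sum = -0.36107, so H' = 0.361.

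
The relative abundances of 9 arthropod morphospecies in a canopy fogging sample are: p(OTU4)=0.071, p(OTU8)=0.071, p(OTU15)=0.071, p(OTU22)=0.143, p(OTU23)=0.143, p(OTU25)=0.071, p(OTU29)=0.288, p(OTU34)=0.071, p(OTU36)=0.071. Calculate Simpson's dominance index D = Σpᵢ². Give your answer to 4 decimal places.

D = 0.071² + 0.071² + 0.071² + 0.143² + 0.143² + 0.071² + 0.288² + 0.071² + 0.071² = 0.005041 + 0.005041 + 0.005041 + 0.020449 + 0.020449 + 0.005041 + 0.082944 + 0.005041 + 0.005041 = 0.154088 (working shown to 6 dp, full precision carried).
To 4 decimal places, D = 0.1541.

0.1541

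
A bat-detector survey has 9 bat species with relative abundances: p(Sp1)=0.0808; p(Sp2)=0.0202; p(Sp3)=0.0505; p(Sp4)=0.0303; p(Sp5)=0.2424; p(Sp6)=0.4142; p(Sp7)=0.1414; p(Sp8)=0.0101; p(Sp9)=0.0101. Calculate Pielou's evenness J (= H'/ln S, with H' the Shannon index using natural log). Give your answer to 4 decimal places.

H' = −Σ pᵢ ln pᵢ = −((-0.203275) + (-0.078822) + (-0.150782) + (-0.105947) + (-0.343521) + (-0.365079) + (-0.276601) + (-0.046412) + (-0.046412)) = 1.616850 (working shown to 6 dp, full precision carried).
With S = 9 species, ln S = 2.197225, so J = 1.616850/2.197225 = 0.735860, i.e. 0.7359 to 4 decimal places.

0.7359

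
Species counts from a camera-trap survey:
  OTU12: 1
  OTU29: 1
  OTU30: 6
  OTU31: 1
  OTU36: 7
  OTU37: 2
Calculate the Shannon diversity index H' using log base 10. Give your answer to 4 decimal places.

0.6338

Total N = 1+1+6+1+7+2 = 18, so the proportions are 0.055556, 0.055556, 0.333333, 0.055556, 0.388889, 0.111111 (working shown to 6 dp, full precision carried).
Each pᵢ log₁₀ pᵢ term: 0.055556×(-1.255273)=-0.069737, 0.055556×(-1.255273)=-0.069737, 0.333333×(-0.477121)=-0.159040, 0.055556×(-1.255273)=-0.069737, 0.388889×(-0.410174)=-0.159512, 0.111111×(-0.954243)=-0.106027.
Sum = -0.633792, so H' = 0.6338.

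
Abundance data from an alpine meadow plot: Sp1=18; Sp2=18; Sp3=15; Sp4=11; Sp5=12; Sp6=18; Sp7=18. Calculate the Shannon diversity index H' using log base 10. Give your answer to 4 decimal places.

Total N = 18+18+15+11+12+18+18 = 110, so the proportions are 0.163636, 0.163636, 0.136364, 0.1, 0.109091, 0.163636, 0.163636 (working shown to 6 dp, full precision carried).
Each pᵢ log₁₀ pᵢ term: 0.163636×(-0.786120)=-0.128638, 0.163636×(-0.786120)=-0.128638, 0.136364×(-0.865301)=-0.117996, 0.1×(-1.000000)=-0.100000, 0.109091×(-0.962211)=-0.104969, 0.163636×(-0.786120)=-0.128638, 0.163636×(-0.786120)=-0.128638.
Sum = -0.837516, so H' = 0.8375.

0.8375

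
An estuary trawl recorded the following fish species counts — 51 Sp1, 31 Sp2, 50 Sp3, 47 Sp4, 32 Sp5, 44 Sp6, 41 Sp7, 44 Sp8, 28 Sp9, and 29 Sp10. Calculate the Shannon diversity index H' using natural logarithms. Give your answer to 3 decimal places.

2.280

Total N = 51+31+50+47+32+44+41+44+28+29 = 397, so the proportions are 0.12846, 0.07809, 0.12594, 0.11839, 0.0806, 0.11083, 0.10327, 0.11083, 0.07053, 0.07305 (working shown to 5 dp, full precision carried).
Each pᵢ ln pᵢ term: 0.12846×(-2.05211)=-0.26362, 0.07809×(-2.54995)=-0.19911, 0.12594×(-2.07191)=-0.26095, 0.11839×(-2.13379)=-0.25261, 0.0806×(-2.51820)=-0.20298, 0.11083×(-2.19975)=-0.24380, 0.10327×(-2.27036)=-0.23447, 0.11083×(-2.19975)=-0.24380, 0.07053×(-2.65173)=-0.18702, 0.07305×(-2.61664)=-0.19114.
Sum = -2.27951, so H' = 2.280.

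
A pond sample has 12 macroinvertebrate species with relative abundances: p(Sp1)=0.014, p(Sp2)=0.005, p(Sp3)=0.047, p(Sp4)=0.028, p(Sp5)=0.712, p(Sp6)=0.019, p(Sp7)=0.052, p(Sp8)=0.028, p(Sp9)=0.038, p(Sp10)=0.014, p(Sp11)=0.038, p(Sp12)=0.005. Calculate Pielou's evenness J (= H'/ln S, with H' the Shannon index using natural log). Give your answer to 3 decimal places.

0.497

H' = −Σ pᵢ ln pᵢ = −((-0.05976) + (-0.02649) + (-0.14371) + (-0.10012) + (-0.24185) + (-0.07530) + (-0.15374) + (-0.10012) + (-0.12427) + (-0.05976) + (-0.12427) + (-0.02649)) = 1.23587 (working shown to 5 dp, full precision carried).
With S = 12 species, ln S = 2.48491, so J = 1.23587/2.48491 = 0.49735, i.e. 0.497 to 3 decimal places.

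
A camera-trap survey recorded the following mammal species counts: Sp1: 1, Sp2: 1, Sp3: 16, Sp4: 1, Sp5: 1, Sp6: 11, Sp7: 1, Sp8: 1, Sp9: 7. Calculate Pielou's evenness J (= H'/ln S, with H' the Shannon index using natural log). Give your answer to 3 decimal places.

Total N = 1+1+16+1+1+11+1+1+7 = 40, so the proportions are 0.025, 0.025, 0.4, 0.025, 0.025, 0.275, 0.025, 0.025, 0.175 (working shown to 5 dp, full precision carried).
H' = −Σ pᵢ ln pᵢ = −((-0.09222) + (-0.09222) + (-0.36652) + (-0.09222) + (-0.09222) + (-0.35502) + (-0.09222) + (-0.09222) + (-0.30502)) = 1.57989.
With S = 9 species, ln S = 2.19722, so J = 1.57989/2.19722 = 0.71904, i.e. 0.719 to 3 decimal places.

0.719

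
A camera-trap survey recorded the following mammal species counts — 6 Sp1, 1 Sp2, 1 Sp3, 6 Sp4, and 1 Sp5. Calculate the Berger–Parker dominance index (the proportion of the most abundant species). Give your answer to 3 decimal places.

Total N = 6+1+1+6+1 = 15, so the proportions are 0.4, 0.06667, 0.06667, 0.4, 0.06667 (working shown to 5 dp, full precision carried).
The largest proportion is 0.4, i.e. d = 0.400 to 3 decimal places.

0.400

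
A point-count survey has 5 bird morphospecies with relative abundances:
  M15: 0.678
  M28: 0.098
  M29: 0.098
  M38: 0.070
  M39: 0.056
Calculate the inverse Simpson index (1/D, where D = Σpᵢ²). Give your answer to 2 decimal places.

2.05

D = 0.678² + 0.098² + 0.098² + 0.07² + 0.056² = 0.45968 + 0.00960 + 0.00960 + 0.00490 + 0.00314 = 0.48693 (working shown to 5 dp, full precision carried).
So 1/D = 2.0537, i.e. 2.05 to 2 decimal places.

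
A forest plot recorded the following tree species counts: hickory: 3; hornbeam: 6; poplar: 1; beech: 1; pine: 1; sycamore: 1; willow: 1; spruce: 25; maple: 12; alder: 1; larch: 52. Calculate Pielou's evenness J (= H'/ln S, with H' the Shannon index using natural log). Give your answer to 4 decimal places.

0.6144

Total N = 3+6+1+1+1+1+1+25+12+1+52 = 104, so the proportions are 0.028846, 0.057692, 0.009615, 0.009615, 0.009615, 0.009615, 0.009615, 0.240385, 0.115385, 0.009615, 0.5 (working shown to 6 dp, full precision carried).
H' = −Σ pᵢ ln pᵢ = −((-0.102282) + (-0.164575) + (-0.044658) + (-0.044658) + (-0.044658) + (-0.044658) + (-0.044658) + (-0.342672) + (-0.249171) + (-0.044658) + (-0.346574)) = 1.473219.
With S = 11 species, ln S = 2.397895, so J = 1.473219/2.397895 = 0.614380, i.e. 0.6144 to 4 decimal places.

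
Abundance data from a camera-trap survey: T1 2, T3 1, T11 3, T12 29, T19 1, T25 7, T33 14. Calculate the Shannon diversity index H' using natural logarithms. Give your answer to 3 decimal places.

Total N = 2+1+3+29+1+7+14 = 57, so the proportions are 0.03509, 0.01754, 0.05263, 0.50877, 0.01754, 0.12281, 0.24561 (working shown to 5 dp, full precision carried).
Each pᵢ ln pᵢ term: 0.03509×(-3.34990)=-0.11754, 0.01754×(-4.04305)=-0.07093, 0.05263×(-2.94444)=-0.15497, 0.50877×(-0.67576)=-0.34381, 0.01754×(-4.04305)=-0.07093, 0.12281×(-2.09714)=-0.25754, 0.24561×(-1.40399)=-0.34484.
Sum = -1.36056, so H' = 1.361.

1.361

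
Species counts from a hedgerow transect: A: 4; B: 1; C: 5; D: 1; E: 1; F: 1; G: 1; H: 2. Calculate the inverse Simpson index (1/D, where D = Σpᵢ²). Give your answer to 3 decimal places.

5.120

Total N = 4+1+5+1+1+1+1+2 = 16, so the proportions are 0.25, 0.0625, 0.3125, 0.0625, 0.0625, 0.0625, 0.0625, 0.125 (working shown to 7 dp, full precision carried).
D = 0.25² + 0.0625² + 0.3125² + 0.0625² + 0.0625² + 0.0625² + 0.0625² + 0.125² = 0.0625000 + 0.0039062 + 0.0976562 + 0.0039062 + 0.0039062 + 0.0039062 + 0.0039062 + 0.0156250 = 0.1953125.
So 1/D = 5.12000, i.e. 5.120 to 3 decimal places.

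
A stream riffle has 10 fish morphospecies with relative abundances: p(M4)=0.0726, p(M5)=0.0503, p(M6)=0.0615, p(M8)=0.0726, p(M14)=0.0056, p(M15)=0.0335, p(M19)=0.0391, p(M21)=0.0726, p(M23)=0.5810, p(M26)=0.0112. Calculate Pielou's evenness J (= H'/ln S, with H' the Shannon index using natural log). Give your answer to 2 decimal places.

0.66

H' = −Σ pᵢ ln pᵢ = −((-0.1904) + (-0.1504) + (-0.1715) + (-0.1904) + (-0.0290) + (-0.1138) + (-0.1267) + (-0.1904) + (-0.3155) + (-0.0503)) = 1.5285 (working shown to 4 dp, full precision carried).
With S = 10 species, ln S = 2.3026, so J = 1.5285/2.3026 = 0.6638, i.e. 0.66 to 2 decimal places.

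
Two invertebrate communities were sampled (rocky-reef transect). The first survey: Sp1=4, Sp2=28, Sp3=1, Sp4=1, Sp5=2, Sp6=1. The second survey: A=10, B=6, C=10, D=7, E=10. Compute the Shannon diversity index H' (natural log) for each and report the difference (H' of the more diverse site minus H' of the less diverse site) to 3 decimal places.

0.686

The first survey: N=37, proportions 0.1081081, 0.7567568, 0.027027, 0.027027, 0.0540541, 0.027027, giving H' = 0.9019126 (working shown to 7 dp, full precision carried).
The second survey: N=43, proportions 0.2325581, 0.1395349, 0.2325581, 0.1627907, 0.2325581, giving H' = 1.5879564.
Difference = |0.9019126 − 1.5879564| = 0.6860438, i.e. 0.686 to 3 decimal places.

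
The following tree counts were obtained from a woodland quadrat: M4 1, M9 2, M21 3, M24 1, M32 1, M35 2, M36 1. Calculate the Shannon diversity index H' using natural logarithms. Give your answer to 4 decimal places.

1.8462

Total N = 1+2+3+1+1+2+1 = 11, so the proportions are 0.090909, 0.181818, 0.272727, 0.090909, 0.090909, 0.181818, 0.090909 (working shown to 6 dp, full precision carried).
Each pᵢ ln pᵢ term: 0.090909×(-2.397895)=-0.217990, 0.181818×(-1.704748)=-0.309954, 0.272727×(-1.299283)=-0.354350, 0.090909×(-2.397895)=-0.217990, 0.090909×(-2.397895)=-0.217990, 0.181818×(-1.704748)=-0.309954, 0.090909×(-2.397895)=-0.217990.
Sum = -1.846220, so H' = 1.8462.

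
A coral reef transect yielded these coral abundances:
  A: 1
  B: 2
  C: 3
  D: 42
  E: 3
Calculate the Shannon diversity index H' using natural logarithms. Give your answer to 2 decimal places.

Total N = 1+2+3+42+3 = 51, so the proportions are 0.0196, 0.0392, 0.0588, 0.8235, 0.0588 (working shown to 4 dp, full precision carried).
Each pᵢ ln pᵢ term: 0.0196×(-3.9318)=-0.0771, 0.0392×(-3.2387)=-0.1270, 0.0588×(-2.8332)=-0.1667, 0.8235×(-0.1942)=-0.1599, 0.0588×(-2.8332)=-0.1667.
Sum = -0.6973, so H' = 0.70.

0.70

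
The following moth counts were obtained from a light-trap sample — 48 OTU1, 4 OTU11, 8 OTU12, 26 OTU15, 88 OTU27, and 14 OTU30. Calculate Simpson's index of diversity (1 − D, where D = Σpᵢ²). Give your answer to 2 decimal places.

0.69

Total N = 48+4+8+26+88+14 = 188, so the proportions are 0.2553, 0.0213, 0.0426, 0.1383, 0.4681, 0.0745 (working shown to 4 dp, full precision carried).
D = 0.2553² + 0.0213² + 0.0426² + 0.1383² + 0.4681² + 0.0745² = 0.0652 + 0.0005 + 0.0018 + 0.0191 + 0.2191 + 0.0055 = 0.3112.
So 1 − D = 0.6888, i.e. 0.69 to 2 decimal places.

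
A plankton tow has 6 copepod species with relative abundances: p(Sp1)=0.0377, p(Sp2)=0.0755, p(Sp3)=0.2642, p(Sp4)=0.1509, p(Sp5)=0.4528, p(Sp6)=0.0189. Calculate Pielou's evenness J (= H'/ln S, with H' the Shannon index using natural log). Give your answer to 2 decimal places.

0.78

H' = −Σ pᵢ ln pᵢ = −((-0.1236) + (-0.1951) + (-0.3517) + (-0.2854) + (-0.3588) + (-0.0750)) = 1.3894 (working shown to 4 dp, full precision carried).
With S = 6 species, ln S = 1.7918, so J = 1.3894/1.7918 = 0.7755, i.e. 0.78 to 2 decimal places.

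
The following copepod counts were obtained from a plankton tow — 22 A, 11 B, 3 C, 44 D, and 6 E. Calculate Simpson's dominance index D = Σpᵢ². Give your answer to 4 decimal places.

Total N = 22+11+3+44+6 = 86, so the proportions are 0.255814, 0.127907, 0.034884, 0.511628, 0.069767 (working shown to 6 dp, full precision carried).
D = 0.255814² + 0.127907² + 0.034884² + 0.511628² + 0.069767² = 0.065441 + 0.016360 + 0.001217 + 0.261763 + 0.004867 = 0.349648.
To 4 decimal places, D = 0.3496.

0.3496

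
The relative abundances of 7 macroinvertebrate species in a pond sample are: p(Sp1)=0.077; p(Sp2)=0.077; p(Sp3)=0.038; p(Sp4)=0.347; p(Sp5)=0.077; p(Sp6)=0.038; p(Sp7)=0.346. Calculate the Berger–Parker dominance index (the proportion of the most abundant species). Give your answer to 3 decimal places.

0.347

The largest proportion is 0.347, i.e. d = 0.347 to 3 decimal places.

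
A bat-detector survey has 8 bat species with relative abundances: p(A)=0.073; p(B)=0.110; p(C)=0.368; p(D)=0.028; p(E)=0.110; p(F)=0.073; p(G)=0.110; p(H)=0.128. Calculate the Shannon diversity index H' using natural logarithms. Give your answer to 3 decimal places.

Each pᵢ ln pᵢ term (working shown to 5 dp, full precision carried): 0.073×(-2.61730)=-0.19106, 0.11×(-2.20727)=-0.24280, 0.368×(-0.99967)=-0.36788, 0.028×(-3.57555)=-0.10012, 0.11×(-2.20727)=-0.24280, 0.073×(-2.61730)=-0.19106, 0.11×(-2.20727)=-0.24280, 0.128×(-2.05573)=-0.26313.
Sum = -1.84165, so H' = 1.842.

1.842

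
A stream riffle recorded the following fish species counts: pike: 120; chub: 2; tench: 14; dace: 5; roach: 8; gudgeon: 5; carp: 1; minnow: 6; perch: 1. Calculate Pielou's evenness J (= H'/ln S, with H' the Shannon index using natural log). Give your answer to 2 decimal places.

0.47

Total N = 120+2+14+5+8+5+1+6+1 = 162, so the proportions are 0.7407, 0.0123, 0.0864, 0.0309, 0.0494, 0.0309, 0.0062, 0.037, 0.0062 (working shown to 4 dp, full precision carried).
H' = −Σ pᵢ ln pᵢ = −((-0.2223) + (-0.0543) + (-0.2116) + (-0.1074) + (-0.1486) + (-0.1074) + (-0.0314) + (-0.1221) + (-0.0314)) = 1.0363.
With S = 9 species, ln S = 2.1972, so J = 1.0363/2.1972 = 0.4716, i.e. 0.47 to 2 decimal places.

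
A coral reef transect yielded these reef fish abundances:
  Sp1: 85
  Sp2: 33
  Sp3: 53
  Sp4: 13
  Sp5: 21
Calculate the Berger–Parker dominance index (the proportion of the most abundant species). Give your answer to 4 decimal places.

0.4146

Total N = 85+33+53+13+21 = 205, so the proportions are 0.414634, 0.160976, 0.258537, 0.063415, 0.102439 (working shown to 6 dp, full precision carried).
The largest proportion is 0.414634, i.e. d = 0.4146 to 4 decimal places.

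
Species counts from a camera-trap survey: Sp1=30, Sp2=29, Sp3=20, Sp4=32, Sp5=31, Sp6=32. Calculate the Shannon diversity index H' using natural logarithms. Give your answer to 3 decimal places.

1.781

Total N = 30+29+20+32+31+32 = 174, so the proportions are 0.17241, 0.16667, 0.11494, 0.18391, 0.17816, 0.18391 (working shown to 5 dp, full precision carried).
Each pᵢ ln pᵢ term: 0.17241×(-1.75786)=-0.30308, 0.16667×(-1.79176)=-0.29863, 0.11494×(-2.16332)=-0.24866, 0.18391×(-1.69332)=-0.31142, 0.17816×(-1.72507)=-0.30734, 0.18391×(-1.69332)=-0.31142.
Sum = -1.78053, so H' = 1.781.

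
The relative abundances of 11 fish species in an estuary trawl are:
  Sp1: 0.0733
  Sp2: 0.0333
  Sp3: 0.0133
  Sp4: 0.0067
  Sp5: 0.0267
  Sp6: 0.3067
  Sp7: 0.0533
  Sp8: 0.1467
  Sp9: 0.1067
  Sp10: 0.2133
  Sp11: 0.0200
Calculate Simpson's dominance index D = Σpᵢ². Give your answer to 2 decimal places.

D = 0.0733² + 0.0333² + 0.0133² + 0.0067² + 0.0267² + 0.3067² + 0.0533² + 0.1467² + 0.1067² + 0.2133² + 0.02² = 0.0054 + 0.0011 + 0.0002 + 0.0000 + 0.0007 + 0.0941 + 0.0028 + 0.0215 + 0.0114 + 0.0455 + 0.0004 = 0.1831 (working shown to 4 dp, full precision carried).
To 2 decimal places, D = 0.18.

0.18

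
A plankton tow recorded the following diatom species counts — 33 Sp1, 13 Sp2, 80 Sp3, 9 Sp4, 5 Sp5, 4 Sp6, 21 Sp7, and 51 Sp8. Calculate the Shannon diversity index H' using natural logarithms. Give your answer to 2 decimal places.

Total N = 33+13+80+9+5+4+21+51 = 216, so the proportions are 0.1528, 0.0602, 0.3704, 0.0417, 0.0231, 0.0185, 0.0972, 0.2361 (working shown to 4 dp, full precision carried).
Each pᵢ ln pᵢ term: 0.1528×(-1.8788)=-0.2870, 0.0602×(-2.8103)=-0.1691, 0.3704×(-0.9933)=-0.3679, 0.0417×(-3.1781)=-0.1324, 0.0231×(-3.7658)=-0.0872, 0.0185×(-3.9890)=-0.0739, 0.0972×(-2.3308)=-0.2266, 0.2361×(-1.4435)=-0.3408.
Sum = -1.6849, so H' = 1.68.

1.68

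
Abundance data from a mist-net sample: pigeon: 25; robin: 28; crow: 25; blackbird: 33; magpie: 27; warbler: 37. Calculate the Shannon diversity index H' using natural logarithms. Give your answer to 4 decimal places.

1.7807

Total N = 25+28+25+33+27+37 = 175, so the proportions are 0.142857, 0.16, 0.142857, 0.188571, 0.154286, 0.211429 (working shown to 6 dp, full precision carried).
Each pᵢ ln pᵢ term: 0.142857×(-1.945910)=-0.277987, 0.16×(-1.832581)=-0.293213, 0.142857×(-1.945910)=-0.277987, 0.188571×(-1.668278)=-0.314590, 0.154286×(-1.868949)=-0.288352, 0.211429×(-1.553868)=-0.328532.
Sum = -1.780661, so H' = 1.7807.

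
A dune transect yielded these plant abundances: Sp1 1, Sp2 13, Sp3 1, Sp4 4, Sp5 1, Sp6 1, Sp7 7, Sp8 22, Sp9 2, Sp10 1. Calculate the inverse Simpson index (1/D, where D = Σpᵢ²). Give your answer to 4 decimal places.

3.8638

Total N = 1+13+1+4+1+1+7+22+2+1 = 53, so the proportions are 0.01886792, 0.24528302, 0.01886792, 0.0754717, 0.01886792, 0.01886792, 0.13207547, 0.41509434, 0.03773585, 0.01886792 (working shown to 8 dp, full precision carried).
D = 0.01886792² + 0.24528302² + 0.01886792² + 0.0754717² + 0.01886792² + 0.01886792² + 0.13207547² + 0.41509434² + 0.03773585² + 0.01886792² = 0.00035600 + 0.06016376 + 0.00035600 + 0.00569598 + 0.00035600 + 0.00035600 + 0.01744393 + 0.17230331 + 0.00142399 + 0.00035600 = 0.25881096.
So 1/D = 3.863824, i.e. 3.8638 to 4 decimal places.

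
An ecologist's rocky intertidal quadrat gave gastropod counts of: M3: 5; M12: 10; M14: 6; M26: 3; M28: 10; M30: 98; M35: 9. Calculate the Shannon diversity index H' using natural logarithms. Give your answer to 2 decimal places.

1.14

Total N = 5+10+6+3+10+98+9 = 141, so the proportions are 0.0355, 0.0709, 0.0426, 0.0213, 0.0709, 0.695, 0.0638 (working shown to 4 dp, full precision carried).
Each pᵢ ln pᵢ term: 0.0355×(-3.3393)=-0.1184, 0.0709×(-2.6462)=-0.1877, 0.0426×(-3.1570)=-0.1343, 0.0213×(-3.8501)=-0.0819, 0.0709×(-2.6462)=-0.1877, 0.695×(-0.3638)=-0.2528, 0.0638×(-2.7515)=-0.1756.
Sum = -1.1385, so H' = 1.14.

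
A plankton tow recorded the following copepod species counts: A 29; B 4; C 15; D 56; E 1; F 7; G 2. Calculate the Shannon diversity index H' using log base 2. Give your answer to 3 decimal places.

Total N = 29+4+15+56+1+7+2 = 114, so the proportions are 0.25439, 0.03509, 0.13158, 0.49123, 0.00877, 0.0614, 0.01754 (working shown to 5 dp, full precision carried).
Each pᵢ log₂ pᵢ term: 0.25439×(-1.97491)=-0.50239, 0.03509×(-4.83289)=-0.16958, 0.13158×(-2.92600)=-0.38500, 0.49123×(-1.02554)=-0.50377, 0.00877×(-6.83289)=-0.05994, 0.0614×(-4.02554)=-0.24718, 0.01754×(-5.83289)=-0.10233.
Sum = -1.97019, so H' = 1.970.

1.970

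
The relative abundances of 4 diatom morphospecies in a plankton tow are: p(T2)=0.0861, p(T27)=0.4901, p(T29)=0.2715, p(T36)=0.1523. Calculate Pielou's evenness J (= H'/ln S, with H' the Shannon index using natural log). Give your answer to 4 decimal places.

H' = −Σ pᵢ ln pᵢ = −((-0.211138) + (-0.349513) + (-0.353980) + (-0.286614)) = 1.201245 (working shown to 6 dp, full precision carried).
With S = 4 species, ln S = 1.386294, so J = 1.201245/1.386294 = 0.866515, i.e. 0.8665 to 4 decimal places.

0.8665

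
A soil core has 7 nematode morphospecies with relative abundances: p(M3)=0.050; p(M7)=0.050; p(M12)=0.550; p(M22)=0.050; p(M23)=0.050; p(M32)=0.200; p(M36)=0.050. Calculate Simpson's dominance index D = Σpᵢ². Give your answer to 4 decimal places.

0.3550

D = 0.05² + 0.05² + 0.55² + 0.05² + 0.05² + 0.2² + 0.05² = 0.002500 + 0.002500 + 0.302500 + 0.002500 + 0.002500 + 0.040000 + 0.002500 = 0.355000 (working shown to 6 dp, full precision carried).
To 4 decimal places, D = 0.3550.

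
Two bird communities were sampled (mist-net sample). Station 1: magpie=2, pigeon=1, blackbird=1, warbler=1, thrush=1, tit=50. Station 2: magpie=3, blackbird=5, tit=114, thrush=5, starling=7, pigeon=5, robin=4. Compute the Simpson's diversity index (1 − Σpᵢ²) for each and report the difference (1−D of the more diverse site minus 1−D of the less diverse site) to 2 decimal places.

Station 1: N=56, proportions 0.0357, 0.0179, 0.0179, 0.0179, 0.0179, 0.8929, giving 1−D = 0.2003 (working shown to 4 dp, full precision carried).
Station 2: N=143, proportions 0.021, 0.035, 0.7972, 0.035, 0.049, 0.035, 0.028, giving 1−D = 0.3572.
Difference = |0.2003 − 0.3572| = 0.1569, i.e. 0.16 to 2 decimal places.

0.16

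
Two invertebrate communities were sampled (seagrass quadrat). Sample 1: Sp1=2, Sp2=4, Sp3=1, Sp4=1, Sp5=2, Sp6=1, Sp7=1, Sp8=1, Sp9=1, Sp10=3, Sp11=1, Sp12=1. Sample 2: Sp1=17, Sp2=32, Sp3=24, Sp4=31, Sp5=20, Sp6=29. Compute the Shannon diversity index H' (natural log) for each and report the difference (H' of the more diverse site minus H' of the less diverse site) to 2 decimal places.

Sample 1: N=19, proportions 0.1053, 0.2105, 0.0526, 0.0526, 0.1053, 0.0526, 0.0526, 0.0526, 0.0526, 0.1579, 0.0526, 0.0526, giving H' = 2.3332 (working shown to 4 dp, full precision carried).
Sample 2: N=153, proportions 0.1111, 0.2092, 0.1569, 0.2026, 0.1307, 0.1895, giving H' = 1.7666.
Difference = |2.3332 − 1.7666| = 0.5666, i.e. 0.57 to 2 decimal places.

0.57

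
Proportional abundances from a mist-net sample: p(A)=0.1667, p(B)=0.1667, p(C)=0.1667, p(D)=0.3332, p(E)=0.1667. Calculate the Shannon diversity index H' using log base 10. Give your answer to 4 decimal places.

Each pᵢ log₁₀ pᵢ term (working shown to 6 dp, full precision carried): 0.1667×(-0.778064)=-0.129703, 0.1667×(-0.778064)=-0.129703, 0.1667×(-0.778064)=-0.129703, 0.3332×(-0.477295)=-0.159035, 0.1667×(-0.778064)=-0.129703.
Sum = -0.677848, so H' = 0.6778.

0.6778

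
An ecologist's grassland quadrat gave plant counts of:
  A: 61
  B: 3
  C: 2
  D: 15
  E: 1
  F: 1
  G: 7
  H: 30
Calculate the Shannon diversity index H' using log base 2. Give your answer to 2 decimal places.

1.96

Total N = 61+3+2+15+1+1+7+30 = 120, so the proportions are 0.5083, 0.025, 0.0167, 0.125, 0.0083, 0.0083, 0.0583, 0.25 (working shown to 4 dp, full precision carried).
Each pᵢ log₂ pᵢ term: 0.5083×(-0.9762)=-0.4962, 0.025×(-5.3219)=-0.1330, 0.0167×(-5.9069)=-0.0984, 0.125×(-3.0000)=-0.3750, 0.0083×(-6.9069)=-0.0576, 0.0083×(-6.9069)=-0.0576, 0.0583×(-4.0995)=-0.2391, 0.25×(-2.0000)=-0.5000.
Sum = -1.9570, so H' = 1.96.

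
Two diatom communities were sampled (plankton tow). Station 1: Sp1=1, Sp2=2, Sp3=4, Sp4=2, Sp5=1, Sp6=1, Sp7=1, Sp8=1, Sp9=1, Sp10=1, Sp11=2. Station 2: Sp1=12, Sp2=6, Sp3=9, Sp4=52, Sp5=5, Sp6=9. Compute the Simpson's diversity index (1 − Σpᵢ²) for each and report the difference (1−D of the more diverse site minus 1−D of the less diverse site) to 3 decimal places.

0.234

Station 1: N=17, proportions 0.05882, 0.11765, 0.23529, 0.11765, 0.05882, 0.05882, 0.05882, 0.05882, 0.05882, 0.05882, 0.11765, giving 1−D = 0.87889 (working shown to 5 dp, full precision carried).
Station 2: N=93, proportions 0.12903, 0.06452, 0.09677, 0.55914, 0.05376, 0.09677, giving 1−D = 0.64493.
Difference = |0.87889 − 0.64493| = 0.23396, i.e. 0.234 to 3 decimal places.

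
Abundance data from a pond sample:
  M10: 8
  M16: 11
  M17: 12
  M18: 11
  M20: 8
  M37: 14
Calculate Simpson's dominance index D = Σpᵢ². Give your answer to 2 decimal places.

Total N = 8+11+12+11+8+14 = 64, so the proportions are 0.125, 0.1719, 0.1875, 0.1719, 0.125, 0.2188 (working shown to 4 dp, full precision carried).
D = 0.125² + 0.1719² + 0.1875² + 0.1719² + 0.125² + 0.2188² = 0.0156 + 0.0295 + 0.0352 + 0.0295 + 0.0156 + 0.0479 = 0.1733.
To 2 decimal places, D = 0.17.

0.17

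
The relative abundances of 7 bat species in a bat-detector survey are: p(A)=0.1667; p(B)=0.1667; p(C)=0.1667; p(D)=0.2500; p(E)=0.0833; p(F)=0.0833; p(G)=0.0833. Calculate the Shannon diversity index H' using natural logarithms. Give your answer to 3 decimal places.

1.864

Each pᵢ ln pᵢ term (working shown to 5 dp, full precision carried): 0.1667×(-1.79156)=-0.29865, 0.1667×(-1.79156)=-0.29865, 0.1667×(-1.79156)=-0.29865, 0.25×(-1.38629)=-0.34657, 0.0833×(-2.48531)=-0.20703, 0.0833×(-2.48531)=-0.20703, 0.0833×(-2.48531)=-0.20703.
Sum = -1.86361, so H' = 1.864.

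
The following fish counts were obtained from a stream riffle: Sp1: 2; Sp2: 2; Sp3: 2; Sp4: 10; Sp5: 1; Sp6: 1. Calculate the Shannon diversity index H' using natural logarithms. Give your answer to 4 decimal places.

1.3801

Total N = 2+2+2+10+1+1 = 18, so the proportions are 0.111111, 0.111111, 0.111111, 0.555556, 0.055556, 0.055556 (working shown to 6 dp, full precision carried).
Each pᵢ ln pᵢ term: 0.111111×(-2.197225)=-0.244136, 0.111111×(-2.197225)=-0.244136, 0.111111×(-2.197225)=-0.244136, 0.555556×(-0.587787)=-0.326548, 0.055556×(-2.890372)=-0.160576, 0.055556×(-2.890372)=-0.160576.
Sum = -1.380109, so H' = 1.3801.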